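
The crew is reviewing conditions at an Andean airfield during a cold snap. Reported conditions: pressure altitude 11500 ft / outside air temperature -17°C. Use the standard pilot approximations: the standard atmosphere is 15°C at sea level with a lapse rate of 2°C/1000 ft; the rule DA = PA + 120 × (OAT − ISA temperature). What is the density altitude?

ISA temperature at 11500 ft = 15 − 2 × (11500/1000) = -8°C.
ISA deviation = -17 − (-8) = -9°C.
Density altitude = 11500 + 120 × (-9) = 11500 + (-1080) = 10420 ft.

10420 ft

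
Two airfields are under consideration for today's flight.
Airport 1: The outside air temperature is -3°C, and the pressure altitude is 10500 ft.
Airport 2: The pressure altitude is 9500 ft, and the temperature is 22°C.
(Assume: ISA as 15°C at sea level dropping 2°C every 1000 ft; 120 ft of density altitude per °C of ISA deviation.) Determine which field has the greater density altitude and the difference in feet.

Airport 1: ISA temp = -6°C, deviation +3°C, DA = 10500 + 120 × 3 = 10860 ft.
Airport 2: ISA temp = -4°C, deviation +26°C, DA = 9500 + 120 × 26 = 12620 ft.
Airport 2 is higher by 12620 − 10860 = 1760 ft.

Airport 2 by 1760 ft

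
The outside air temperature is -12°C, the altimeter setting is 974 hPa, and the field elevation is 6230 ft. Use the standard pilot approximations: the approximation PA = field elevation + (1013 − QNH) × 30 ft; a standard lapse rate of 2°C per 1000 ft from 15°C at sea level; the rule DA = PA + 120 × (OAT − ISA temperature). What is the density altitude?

Pressure altitude = 6230 + (1013 − 974) × 30 = 6230 + (+1170) = 7400 ft.
ISA temperature at 7400 ft = 15 − 2 × (7400/1000) = 0.2°C.
ISA deviation = -12 − 0.2 = -12.2°C.
Density altitude = 7400 + 120 × (-12.2) = 5936 ft.

5936 ft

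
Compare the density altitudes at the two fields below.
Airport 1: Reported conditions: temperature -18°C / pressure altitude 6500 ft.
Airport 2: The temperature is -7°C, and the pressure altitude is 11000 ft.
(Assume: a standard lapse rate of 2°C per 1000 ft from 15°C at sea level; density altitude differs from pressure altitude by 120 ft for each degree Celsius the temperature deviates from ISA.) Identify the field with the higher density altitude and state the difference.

Airport 1: ISA temp = 2°C, deviation -20°C, DA = 6500 + 120 × (-20) = 4100 ft.
Airport 2: ISA temp = -7°C, deviation 0°C, DA = 11000 + 120 × 0 = 11000 ft.
Airport 2 is higher by 11000 − 4100 = 6900 ft.

Airport 2 by 6900 ft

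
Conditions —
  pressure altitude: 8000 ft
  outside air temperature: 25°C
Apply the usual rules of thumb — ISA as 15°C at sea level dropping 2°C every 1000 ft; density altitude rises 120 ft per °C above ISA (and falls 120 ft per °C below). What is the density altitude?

11120 ft

ISA temperature at 8000 ft = 15 − 2 × (8000/1000) = -1°C.
ISA deviation = 25 − (-1) = +26°C.
Density altitude = 8000 + 120 × (26) = 8000 + (+3120) = 11120 ft.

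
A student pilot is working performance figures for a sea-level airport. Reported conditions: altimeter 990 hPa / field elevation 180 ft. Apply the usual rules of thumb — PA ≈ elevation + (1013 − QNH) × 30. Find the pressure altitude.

Pressure correction = (1013 − 990) × 30 = +690 ft.
Pressure altitude = 180 + (+690) = 870 ft.

870 ft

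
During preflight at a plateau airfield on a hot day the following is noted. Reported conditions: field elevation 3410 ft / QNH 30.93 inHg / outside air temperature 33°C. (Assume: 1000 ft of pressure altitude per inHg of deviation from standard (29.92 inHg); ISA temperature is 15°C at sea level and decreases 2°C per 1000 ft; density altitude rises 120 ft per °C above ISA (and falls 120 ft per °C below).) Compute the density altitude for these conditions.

Pressure altitude = 3410 + (29.92 − 30.93) × 1000 = 3410 + (-1010) = 2400 ft.
ISA temperature at 2400 ft = 15 − 2 × (2400/1000) = 10.2°C.
ISA deviation = 33 − 10.2 = +22.8°C.
Density altitude = 2400 + 120 × (22.8) = 5136 ft.

5136 ft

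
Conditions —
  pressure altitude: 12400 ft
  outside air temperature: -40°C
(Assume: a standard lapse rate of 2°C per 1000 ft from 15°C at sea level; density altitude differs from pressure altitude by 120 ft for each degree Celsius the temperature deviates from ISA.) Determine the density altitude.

8776 ft

ISA temperature at 12400 ft = 15 − 2 × (12400/1000) = -9.8°C.
ISA deviation = -40 − (-9.8) = -30.2°C.
Density altitude = 12400 + 120 × (-30.2) = 12400 + (-3624) = 8776 ft.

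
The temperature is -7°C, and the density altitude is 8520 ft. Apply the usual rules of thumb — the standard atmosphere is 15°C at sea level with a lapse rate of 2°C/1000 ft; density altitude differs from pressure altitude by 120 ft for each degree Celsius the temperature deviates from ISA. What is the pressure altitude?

9000 ft

DA = PA + 120 × (OAT − (15 − 2·PA/1000)) = PA + 120·OAT − 1800 + 0.24·PA = 1.24·PA + 120·OAT − 1800.
So 1.24·PA = 8520 − 120 × (-7) + 1800 = 11160.
PA = 11160 / 1.24 = 9000 ft.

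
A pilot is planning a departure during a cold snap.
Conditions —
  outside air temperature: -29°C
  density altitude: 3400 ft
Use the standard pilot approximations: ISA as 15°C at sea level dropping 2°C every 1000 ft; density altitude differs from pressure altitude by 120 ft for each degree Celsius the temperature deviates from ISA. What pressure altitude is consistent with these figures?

7000 ft

DA = PA + 120 × (OAT − (15 − 2·PA/1000)) = PA + 120·OAT − 1800 + 0.24·PA = 1.24·PA + 120·OAT − 1800.
So 1.24·PA = 3400 − 120 × (-29) + 1800 = 8680.
PA = 8680 / 1.24 = 7000 ft.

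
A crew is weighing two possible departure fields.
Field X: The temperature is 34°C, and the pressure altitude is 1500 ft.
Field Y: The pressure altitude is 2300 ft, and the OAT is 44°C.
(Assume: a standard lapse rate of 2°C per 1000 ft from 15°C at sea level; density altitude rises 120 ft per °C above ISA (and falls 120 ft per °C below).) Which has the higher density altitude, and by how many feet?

Field Y by 2192 ft

Field X: ISA temp = 12°C, deviation +22°C, DA = 1500 + 120 × 22 = 4140 ft.
Field Y: ISA temp = 10.4°C, deviation +33.6°C, DA = 2300 + 120 × 33.6 = 6332 ft.
Field Y is higher by 6332 − 4140 = 2192 ft.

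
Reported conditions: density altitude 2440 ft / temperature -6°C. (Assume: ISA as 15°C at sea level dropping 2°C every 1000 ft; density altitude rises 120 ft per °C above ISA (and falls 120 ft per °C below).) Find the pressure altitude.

DA = PA + 120 × (OAT − (15 − 2·PA/1000)) = PA + 120·OAT − 1800 + 0.24·PA = 1.24·PA + 120·OAT − 1800.
So 1.24·PA = 2440 − 120 × (-6) + 1800 = 4960.
PA = 4960 / 1.24 = 4000 ft.

4000 ft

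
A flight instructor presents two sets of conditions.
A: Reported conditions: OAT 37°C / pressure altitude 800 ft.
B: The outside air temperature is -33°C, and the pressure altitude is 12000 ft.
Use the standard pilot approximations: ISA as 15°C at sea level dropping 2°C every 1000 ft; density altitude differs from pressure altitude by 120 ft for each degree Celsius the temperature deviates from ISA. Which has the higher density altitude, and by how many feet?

A: ISA temp = 13.4°C, deviation +23.6°C, DA = 800 + 120 × 23.6 = 3632 ft.
B: ISA temp = -9°C, deviation -24°C, DA = 12000 + 120 × (-24) = 9120 ft.
B is higher by 9120 − 3632 = 5488 ft.

B by 5488 ft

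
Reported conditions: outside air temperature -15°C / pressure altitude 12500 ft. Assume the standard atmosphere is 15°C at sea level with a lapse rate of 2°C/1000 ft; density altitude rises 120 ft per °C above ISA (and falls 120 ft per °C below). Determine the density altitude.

ISA temperature at 12500 ft = 15 − 2 × (12500/1000) = -10°C.
ISA deviation = -15 − (-10) = -5°C.
Density altitude = 12500 + 120 × (-5) = 12500 + (-600) = 11900 ft.

11900 ft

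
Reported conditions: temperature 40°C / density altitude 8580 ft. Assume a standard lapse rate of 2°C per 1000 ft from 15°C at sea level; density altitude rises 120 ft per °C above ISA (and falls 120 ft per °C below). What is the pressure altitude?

DA = PA + 120 × (OAT − (15 − 2·PA/1000)) = PA + 120·OAT − 1800 + 0.24·PA = 1.24·PA + 120·OAT − 1800.
So 1.24·PA = 8580 − 120 × 40 + 1800 = 5580.
PA = 5580 / 1.24 = 4500 ft.

4500 ft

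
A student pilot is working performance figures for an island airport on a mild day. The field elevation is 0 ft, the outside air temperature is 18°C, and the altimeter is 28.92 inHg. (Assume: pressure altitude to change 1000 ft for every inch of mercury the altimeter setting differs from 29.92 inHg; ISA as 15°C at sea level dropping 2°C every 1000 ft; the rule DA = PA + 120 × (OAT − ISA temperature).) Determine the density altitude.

Pressure altitude = 0 + (29.92 − 28.92) × 1000 = 0 + (+1000) = 1000 ft.
ISA temperature at 1000 ft = 15 − 2 × (1000/1000) = 13°C.
ISA deviation = 18 − 13 = +5°C.
Density altitude = 1000 + 120 × (5) = 1600 ft.

1600 ft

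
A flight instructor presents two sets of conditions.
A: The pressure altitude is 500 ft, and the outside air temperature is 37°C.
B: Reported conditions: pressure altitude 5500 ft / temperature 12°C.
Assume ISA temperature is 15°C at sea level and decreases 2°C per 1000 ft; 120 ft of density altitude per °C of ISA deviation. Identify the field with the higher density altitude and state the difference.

B by 3200 ft

A: ISA temp = 14°C, deviation +23°C, DA = 500 + 120 × 23 = 3260 ft.
B: ISA temp = 4°C, deviation +8°C, DA = 5500 + 120 × 8 = 6460 ft.
B is higher by 6460 − 3260 = 3200 ft.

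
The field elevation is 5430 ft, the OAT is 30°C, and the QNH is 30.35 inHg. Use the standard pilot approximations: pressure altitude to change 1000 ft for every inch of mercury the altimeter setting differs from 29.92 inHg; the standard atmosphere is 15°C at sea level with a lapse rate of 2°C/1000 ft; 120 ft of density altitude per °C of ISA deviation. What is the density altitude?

8000 ft

Pressure altitude = 5430 + (29.92 − 30.35) × 1000 = 5430 + (-430) = 5000 ft.
ISA temperature at 5000 ft = 15 − 2 × (5000/1000) = 5°C.
ISA deviation = 30 − 5 = +25°C.
Density altitude = 5000 + 120 × (25) = 8000 ft.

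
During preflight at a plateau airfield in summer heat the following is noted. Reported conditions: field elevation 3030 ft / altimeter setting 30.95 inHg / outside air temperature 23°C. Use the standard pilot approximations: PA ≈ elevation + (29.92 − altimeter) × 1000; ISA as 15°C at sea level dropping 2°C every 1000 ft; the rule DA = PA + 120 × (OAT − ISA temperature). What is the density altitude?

Pressure altitude = 3030 + (29.92 − 30.95) × 1000 = 3030 + (-1030) = 2000 ft.
ISA temperature at 2000 ft = 15 − 2 × (2000/1000) = 11°C.
ISA deviation = 23 − 11 = +12°C.
Density altitude = 2000 + 120 × (12) = 3440 ft.

3440 ft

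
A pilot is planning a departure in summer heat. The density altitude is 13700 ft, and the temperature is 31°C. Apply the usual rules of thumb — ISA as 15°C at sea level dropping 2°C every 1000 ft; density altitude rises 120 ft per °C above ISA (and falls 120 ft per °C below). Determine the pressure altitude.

9500 ft

DA = PA + 120 × (OAT − (15 − 2·PA/1000)) = PA + 120·OAT − 1800 + 0.24·PA = 1.24·PA + 120·OAT − 1800.
So 1.24·PA = 13700 − 120 × 31 + 1800 = 11780.
PA = 11780 / 1.24 = 9500 ft.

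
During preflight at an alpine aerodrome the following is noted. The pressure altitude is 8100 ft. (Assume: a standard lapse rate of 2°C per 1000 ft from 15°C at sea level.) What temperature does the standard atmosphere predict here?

ISA temperature = 15 − 2 × (8100/1000) = 15 − 16.2 = -1.2°C.

-1.2°C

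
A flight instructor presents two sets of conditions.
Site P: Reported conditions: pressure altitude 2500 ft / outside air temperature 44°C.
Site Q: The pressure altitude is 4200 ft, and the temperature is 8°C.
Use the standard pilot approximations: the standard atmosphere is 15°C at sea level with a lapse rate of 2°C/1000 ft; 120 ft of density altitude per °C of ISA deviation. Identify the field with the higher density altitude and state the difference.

Site P: ISA temp = 10°C, deviation +34°C, DA = 2500 + 120 × 34 = 6580 ft.
Site Q: ISA temp = 6.6°C, deviation +1.4°C, DA = 4200 + 120 × 1.4 = 4368 ft.
Site P is higher by 6580 − 4368 = 2212 ft.

Site P by 2212 ft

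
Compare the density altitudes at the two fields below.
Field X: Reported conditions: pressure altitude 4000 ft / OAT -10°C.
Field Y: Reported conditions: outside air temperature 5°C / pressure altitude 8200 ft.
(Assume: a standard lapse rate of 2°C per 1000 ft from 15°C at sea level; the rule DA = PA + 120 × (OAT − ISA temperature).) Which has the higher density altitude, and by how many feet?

Field X: ISA temp = 7°C, deviation -17°C, DA = 4000 + 120 × (-17) = 1960 ft.
Field Y: ISA temp = -1.4°C, deviation +6.4°C, DA = 8200 + 120 × 6.4 = 8968 ft.
Field Y is higher by 8968 − 1960 = 7008 ft.

Field Y by 7008 ft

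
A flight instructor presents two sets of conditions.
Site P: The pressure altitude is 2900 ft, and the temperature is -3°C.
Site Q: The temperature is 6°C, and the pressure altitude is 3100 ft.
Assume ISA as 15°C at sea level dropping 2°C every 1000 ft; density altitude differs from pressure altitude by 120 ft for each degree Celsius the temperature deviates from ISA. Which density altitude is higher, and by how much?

Site P: ISA temp = 9.2°C, deviation -12.2°C, DA = 2900 + 120 × (-12.2) = 1436 ft.
Site Q: ISA temp = 8.8°C, deviation -2.8°C, DA = 3100 + 120 × (-2.8) = 2764 ft.
Site Q is higher by 2764 − 1436 = 1328 ft.

Site Q by 1328 ft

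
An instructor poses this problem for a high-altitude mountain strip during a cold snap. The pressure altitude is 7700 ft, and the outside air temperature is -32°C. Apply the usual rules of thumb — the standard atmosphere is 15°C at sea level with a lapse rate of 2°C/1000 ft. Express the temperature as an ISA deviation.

ISA temperature at 7700 ft = 15 − 2 × (7700/1000) = -0.4°C.
Deviation = OAT − ISA = -32 − (-0.4) = -31.6°C.

ISA-31.6°C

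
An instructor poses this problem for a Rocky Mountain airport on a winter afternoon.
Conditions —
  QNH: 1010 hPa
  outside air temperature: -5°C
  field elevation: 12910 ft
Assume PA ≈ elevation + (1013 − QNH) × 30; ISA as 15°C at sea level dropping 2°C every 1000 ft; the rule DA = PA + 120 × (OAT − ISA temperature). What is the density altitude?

13720 ft

Pressure altitude = 12910 + (1013 − 1010) × 30 = 12910 + (+90) = 13000 ft.
ISA temperature at 13000 ft = 15 − 2 × (13000/1000) = -11°C.
ISA deviation = -5 − (-11) = +6°C.
Density altitude = 13000 + 120 × (6) = 13720 ft.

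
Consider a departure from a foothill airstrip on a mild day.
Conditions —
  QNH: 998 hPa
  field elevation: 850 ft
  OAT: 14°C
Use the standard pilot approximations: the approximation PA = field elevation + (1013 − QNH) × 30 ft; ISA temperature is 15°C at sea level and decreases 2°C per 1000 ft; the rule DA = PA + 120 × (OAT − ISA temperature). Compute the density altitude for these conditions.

1492 ft

Pressure altitude = 850 + (1013 − 998) × 30 = 850 + (+450) = 1300 ft.
ISA temperature at 1300 ft = 15 − 2 × (1300/1000) = 12.4°C.
ISA deviation = 14 − 12.4 = +1.6°C.
Density altitude = 1300 + 120 × (1.6) = 1492 ft.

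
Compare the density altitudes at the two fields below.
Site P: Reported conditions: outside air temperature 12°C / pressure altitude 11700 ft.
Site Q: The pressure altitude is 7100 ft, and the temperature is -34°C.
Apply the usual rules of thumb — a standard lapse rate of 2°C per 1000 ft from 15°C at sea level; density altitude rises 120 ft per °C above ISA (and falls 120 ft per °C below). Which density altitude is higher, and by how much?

Site P by 11224 ft

Site P: ISA temp = -8.4°C, deviation +20.4°C, DA = 11700 + 120 × 20.4 = 14148 ft.
Site Q: ISA temp = 0.8°C, deviation -34.8°C, DA = 7100 + 120 × (-34.8) = 2924 ft.
Site P is higher by 14148 − 2924 = 11224 ft.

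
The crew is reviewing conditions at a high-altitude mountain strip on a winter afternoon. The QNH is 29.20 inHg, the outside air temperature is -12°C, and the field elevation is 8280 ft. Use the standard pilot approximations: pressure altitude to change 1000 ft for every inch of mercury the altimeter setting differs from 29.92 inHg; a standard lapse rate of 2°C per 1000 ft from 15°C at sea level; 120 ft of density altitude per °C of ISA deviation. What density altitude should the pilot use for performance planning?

Pressure altitude = 8280 + (29.92 − 29.20) × 1000 = 8280 + (+720) = 9000 ft.
ISA temperature at 9000 ft = 15 − 2 × (9000/1000) = -3°C.
ISA deviation = -12 − (-3) = -9°C.
Density altitude = 9000 + 120 × (-9) = 7920 ft.

7920 ft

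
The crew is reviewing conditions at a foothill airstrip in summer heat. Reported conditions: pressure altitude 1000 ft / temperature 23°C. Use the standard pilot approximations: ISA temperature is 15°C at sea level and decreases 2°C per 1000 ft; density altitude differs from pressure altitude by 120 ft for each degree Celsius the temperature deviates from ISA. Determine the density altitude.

ISA temperature at 1000 ft = 15 − 2 × (1000/1000) = 13°C.
ISA deviation = 23 − 13 = +10°C.
Density altitude = 1000 + 120 × (10) = 1000 + (+1200) = 2200 ft.

2200 ft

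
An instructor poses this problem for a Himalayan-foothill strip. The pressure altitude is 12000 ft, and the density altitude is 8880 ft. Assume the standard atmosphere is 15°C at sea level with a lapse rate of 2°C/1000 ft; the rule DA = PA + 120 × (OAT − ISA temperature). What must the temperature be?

-35°C

Density altitude − pressure altitude = 8880 − 12000 = -3120 ft.
At 120 ft/°C that is an ISA deviation of -3120/120 = -26°C.
ISA temperature at 12000 ft = 15 − 2 × (12000/1000) = -9°C.
OAT = ISA + deviation = -9 + (-26) = -35°C.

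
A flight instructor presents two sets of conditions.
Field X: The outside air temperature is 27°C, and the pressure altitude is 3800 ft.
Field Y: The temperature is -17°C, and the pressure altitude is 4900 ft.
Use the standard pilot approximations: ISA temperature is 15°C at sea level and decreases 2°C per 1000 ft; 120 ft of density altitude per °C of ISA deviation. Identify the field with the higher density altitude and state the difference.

Field X: ISA temp = 7.4°C, deviation +19.6°C, DA = 3800 + 120 × 19.6 = 6152 ft.
Field Y: ISA temp = 5.2°C, deviation -22.2°C, DA = 4900 + 120 × (-22.2) = 2236 ft.
Field X is higher by 6152 − 2236 = 3916 ft.

Field X by 3916 ft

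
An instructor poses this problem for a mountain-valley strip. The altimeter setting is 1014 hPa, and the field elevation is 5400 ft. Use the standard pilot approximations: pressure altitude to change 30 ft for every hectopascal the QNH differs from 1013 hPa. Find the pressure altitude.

5370 ft

Pressure correction = (1013 − 1014) × 30 = -30 ft.
Pressure altitude = 5400 + (-30) = 5370 ft.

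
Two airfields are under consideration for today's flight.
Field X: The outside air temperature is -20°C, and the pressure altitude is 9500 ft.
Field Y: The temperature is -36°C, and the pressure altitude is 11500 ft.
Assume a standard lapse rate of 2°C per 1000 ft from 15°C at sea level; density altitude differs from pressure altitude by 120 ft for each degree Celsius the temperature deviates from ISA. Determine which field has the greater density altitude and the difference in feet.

Field Y by 560 ft

Field X: ISA temp = -4°C, deviation -16°C, DA = 9500 + 120 × (-16) = 7580 ft.
Field Y: ISA temp = -8°C, deviation -28°C, DA = 11500 + 120 × (-28) = 8140 ft.
Field Y is higher by 8140 − 7580 = 560 ft.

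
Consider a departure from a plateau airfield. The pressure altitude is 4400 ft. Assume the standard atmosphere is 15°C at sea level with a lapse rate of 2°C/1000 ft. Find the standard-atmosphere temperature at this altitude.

6.2°C

ISA temperature = 15 − 2 × (4400/1000) = 15 − 8.8 = 6.2°C.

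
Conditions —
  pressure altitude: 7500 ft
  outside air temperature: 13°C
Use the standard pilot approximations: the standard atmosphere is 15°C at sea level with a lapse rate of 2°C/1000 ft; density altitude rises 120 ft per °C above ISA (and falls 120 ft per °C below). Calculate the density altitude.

9060 ft

ISA temperature at 7500 ft = 15 − 2 × (7500/1000) = 0°C.
ISA deviation = 13 − 0 = +13°C.
Density altitude = 7500 + 120 × (13) = 7500 + (+1560) = 9060 ft.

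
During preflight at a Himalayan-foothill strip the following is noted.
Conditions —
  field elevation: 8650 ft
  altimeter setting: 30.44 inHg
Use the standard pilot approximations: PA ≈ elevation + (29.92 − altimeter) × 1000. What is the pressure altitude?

Pressure correction = (29.92 − 30.44) × 1000 = -520 ft.
Pressure altitude = 8650 + (-520) = 8130 ft.

8130 ft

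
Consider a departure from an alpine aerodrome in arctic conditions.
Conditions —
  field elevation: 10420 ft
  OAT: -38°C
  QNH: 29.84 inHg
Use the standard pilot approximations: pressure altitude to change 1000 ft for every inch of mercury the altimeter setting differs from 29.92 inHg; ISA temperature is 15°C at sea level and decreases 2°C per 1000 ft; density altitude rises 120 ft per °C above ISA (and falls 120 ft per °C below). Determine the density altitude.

Pressure altitude = 10420 + (29.92 − 29.84) × 1000 = 10420 + (+80) = 10500 ft.
ISA temperature at 10500 ft = 15 − 2 × (10500/1000) = -6°C.
ISA deviation = -38 − (-6) = -32°C.
Density altitude = 10500 + 120 × (-32) = 6660 ft.

6660 ft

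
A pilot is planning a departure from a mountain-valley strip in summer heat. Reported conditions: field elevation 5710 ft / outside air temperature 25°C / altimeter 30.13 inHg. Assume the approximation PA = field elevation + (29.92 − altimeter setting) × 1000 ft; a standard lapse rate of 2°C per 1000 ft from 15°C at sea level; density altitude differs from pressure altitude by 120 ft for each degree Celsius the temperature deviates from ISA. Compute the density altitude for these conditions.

8020 ft

Pressure altitude = 5710 + (29.92 − 30.13) × 1000 = 5710 + (-210) = 5500 ft.
ISA temperature at 5500 ft = 15 − 2 × (5500/1000) = 4°C.
ISA deviation = 25 − 4 = +21°C.
Density altitude = 5500 + 120 × (21) = 8020 ft.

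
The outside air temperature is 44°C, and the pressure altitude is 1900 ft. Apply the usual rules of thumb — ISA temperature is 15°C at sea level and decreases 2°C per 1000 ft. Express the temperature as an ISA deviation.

ISA+32.8°C

ISA temperature at 1900 ft = 15 − 2 × (1900/1000) = 11.2°C.
Deviation = OAT − ISA = 44 − 11.2 = +32.8°C.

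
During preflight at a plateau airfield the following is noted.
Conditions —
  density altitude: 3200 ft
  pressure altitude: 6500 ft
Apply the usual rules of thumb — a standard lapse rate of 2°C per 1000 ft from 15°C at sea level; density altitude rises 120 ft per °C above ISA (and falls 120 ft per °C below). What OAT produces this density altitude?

-25.5°C

Density altitude − pressure altitude = 3200 − 6500 = -3300 ft.
At 120 ft/°C that is an ISA deviation of -3300/120 = -27.5°C.
ISA temperature at 6500 ft = 15 − 2 × (6500/1000) = 2°C.
OAT = ISA + deviation = 2 + (-27.5) = -25.5°C.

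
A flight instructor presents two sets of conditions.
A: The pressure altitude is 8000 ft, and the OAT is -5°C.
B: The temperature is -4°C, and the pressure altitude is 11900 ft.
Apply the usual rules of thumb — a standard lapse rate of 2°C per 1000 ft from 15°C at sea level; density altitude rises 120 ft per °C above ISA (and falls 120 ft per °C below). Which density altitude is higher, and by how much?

B by 4956 ft

A: ISA temp = -1°C, deviation -4°C, DA = 8000 + 120 × (-4) = 7520 ft.
B: ISA temp = -8.8°C, deviation +4.8°C, DA = 11900 + 120 × 4.8 = 12476 ft.
B is higher by 12476 − 7520 = 4956 ft.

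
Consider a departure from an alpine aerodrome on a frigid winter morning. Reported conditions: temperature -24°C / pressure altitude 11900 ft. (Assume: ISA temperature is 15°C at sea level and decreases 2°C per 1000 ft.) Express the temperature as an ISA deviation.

ISA-15.2°C

ISA temperature at 11900 ft = 15 − 2 × (11900/1000) = -8.8°C.
Deviation = OAT − ISA = -24 − (-8.8) = -15.2°C.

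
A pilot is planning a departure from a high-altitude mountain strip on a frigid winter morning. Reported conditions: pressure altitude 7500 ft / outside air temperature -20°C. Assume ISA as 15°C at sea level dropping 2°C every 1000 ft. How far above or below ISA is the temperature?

ISA temperature at 7500 ft = 15 − 2 × (7500/1000) = 0°C.
Deviation = OAT − ISA = -20 − 0 = -20°C.

ISA-20°C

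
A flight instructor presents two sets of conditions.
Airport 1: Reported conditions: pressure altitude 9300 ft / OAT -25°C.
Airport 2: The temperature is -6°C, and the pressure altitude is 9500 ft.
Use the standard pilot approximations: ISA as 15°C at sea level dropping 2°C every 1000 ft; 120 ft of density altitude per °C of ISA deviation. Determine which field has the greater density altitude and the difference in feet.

Airport 1: ISA temp = -3.6°C, deviation -21.4°C, DA = 9300 + 120 × (-21.4) = 6732 ft.
Airport 2: ISA temp = -4°C, deviation -2°C, DA = 9500 + 120 × (-2) = 9260 ft.
Airport 2 is higher by 9260 − 6732 = 2528 ft.

Airport 2 by 2528 ft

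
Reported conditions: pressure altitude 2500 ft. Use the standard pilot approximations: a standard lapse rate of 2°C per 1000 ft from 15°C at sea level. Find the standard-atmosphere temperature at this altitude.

10°C

ISA temperature = 15 − 2 × (2500/1000) = 15 − 5 = 10°C.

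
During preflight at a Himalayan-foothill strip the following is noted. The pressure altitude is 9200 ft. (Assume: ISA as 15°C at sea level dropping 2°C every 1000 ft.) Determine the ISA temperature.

ISA temperature = 15 − 2 × (9200/1000) = 15 − 18.4 = -3.4°C.

-3.4°C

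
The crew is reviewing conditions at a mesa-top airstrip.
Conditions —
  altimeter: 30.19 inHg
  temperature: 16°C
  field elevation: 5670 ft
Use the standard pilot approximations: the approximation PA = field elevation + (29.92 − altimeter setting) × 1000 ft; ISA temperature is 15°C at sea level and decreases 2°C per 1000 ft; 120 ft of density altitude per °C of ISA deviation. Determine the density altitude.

6816 ft

Pressure altitude = 5670 + (29.92 − 30.19) × 1000 = 5670 + (-270) = 5400 ft.
ISA temperature at 5400 ft = 15 − 2 × (5400/1000) = 4.2°C.
ISA deviation = 16 − 4.2 = +11.8°C.
Density altitude = 5400 + 120 × (11.8) = 6816 ft.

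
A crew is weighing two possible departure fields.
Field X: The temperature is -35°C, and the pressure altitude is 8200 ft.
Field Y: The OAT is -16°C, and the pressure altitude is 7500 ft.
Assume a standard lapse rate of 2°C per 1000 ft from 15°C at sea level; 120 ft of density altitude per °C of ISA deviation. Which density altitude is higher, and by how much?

Field Y by 1412 ft

Field X: ISA temp = -1.4°C, deviation -33.6°C, DA = 8200 + 120 × (-33.6) = 4168 ft.
Field Y: ISA temp = 0°C, deviation -16°C, DA = 7500 + 120 × (-16) = 5580 ft.
Field Y is higher by 5580 − 4168 = 1412 ft.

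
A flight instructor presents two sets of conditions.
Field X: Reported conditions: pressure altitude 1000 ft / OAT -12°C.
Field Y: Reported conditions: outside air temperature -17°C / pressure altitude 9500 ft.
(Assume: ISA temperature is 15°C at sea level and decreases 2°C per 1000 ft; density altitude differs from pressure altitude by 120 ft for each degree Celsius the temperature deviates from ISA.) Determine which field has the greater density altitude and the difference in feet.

Field X: ISA temp = 13°C, deviation -25°C, DA = 1000 + 120 × (-25) = -2000 ft.
Field Y: ISA temp = -4°C, deviation -13°C, DA = 9500 + 120 × (-13) = 7940 ft.
Field Y is higher by 7940 − (-2000) = 9940 ft.

Field Y by 9940 ft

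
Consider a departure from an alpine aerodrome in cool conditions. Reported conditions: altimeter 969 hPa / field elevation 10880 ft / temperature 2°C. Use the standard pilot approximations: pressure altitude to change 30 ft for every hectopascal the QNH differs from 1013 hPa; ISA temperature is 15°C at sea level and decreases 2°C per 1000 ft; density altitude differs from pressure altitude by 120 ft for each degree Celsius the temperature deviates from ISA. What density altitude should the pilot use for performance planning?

Pressure altitude = 10880 + (1013 − 969) × 30 = 10880 + (+1320) = 12200 ft.
ISA temperature at 12200 ft = 15 − 2 × (12200/1000) = -9.4°C.
ISA deviation = 2 − (-9.4) = +11.4°C.
Density altitude = 12200 + 120 × (11.4) = 13568 ft.

13568 ft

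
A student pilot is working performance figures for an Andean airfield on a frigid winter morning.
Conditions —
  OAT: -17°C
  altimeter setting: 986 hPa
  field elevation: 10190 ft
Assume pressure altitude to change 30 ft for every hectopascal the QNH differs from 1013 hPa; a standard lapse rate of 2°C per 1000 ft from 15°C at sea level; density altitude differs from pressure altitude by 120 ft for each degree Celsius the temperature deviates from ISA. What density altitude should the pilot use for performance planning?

Pressure altitude = 10190 + (1013 − 986) × 30 = 10190 + (+810) = 11000 ft.
ISA temperature at 11000 ft = 15 − 2 × (11000/1000) = -7°C.
ISA deviation = -17 − (-7) = -10°C.
Density altitude = 11000 + 120 × (-10) = 9800 ft.

9800 ft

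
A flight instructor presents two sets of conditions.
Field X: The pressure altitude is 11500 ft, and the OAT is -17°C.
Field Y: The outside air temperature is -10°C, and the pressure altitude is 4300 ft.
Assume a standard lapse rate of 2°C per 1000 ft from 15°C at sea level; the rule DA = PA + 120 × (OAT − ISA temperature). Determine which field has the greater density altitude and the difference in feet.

Field X: ISA temp = -8°C, deviation -9°C, DA = 11500 + 120 × (-9) = 10420 ft.
Field Y: ISA temp = 6.4°C, deviation -16.4°C, DA = 4300 + 120 × (-16.4) = 2332 ft.
Field X is higher by 10420 − 2332 = 8088 ft.

Field X by 8088 ft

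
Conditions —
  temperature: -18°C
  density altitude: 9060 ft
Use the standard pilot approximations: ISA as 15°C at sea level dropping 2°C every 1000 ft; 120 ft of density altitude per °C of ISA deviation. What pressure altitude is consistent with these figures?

DA = PA + 120 × (OAT − (15 − 2·PA/1000)) = PA + 120·OAT − 1800 + 0.24·PA = 1.24·PA + 120·OAT − 1800.
So 1.24·PA = 9060 − 120 × (-18) + 1800 = 13020.
PA = 13020 / 1.24 = 10500 ft.

10500 ft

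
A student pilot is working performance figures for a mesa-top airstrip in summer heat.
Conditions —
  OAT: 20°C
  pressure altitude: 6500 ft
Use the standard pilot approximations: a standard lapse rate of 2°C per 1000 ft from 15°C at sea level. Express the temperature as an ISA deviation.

ISA temperature at 6500 ft = 15 − 2 × (6500/1000) = 2°C.
Deviation = OAT − ISA = 20 − 2 = +18°C.

ISA+18°C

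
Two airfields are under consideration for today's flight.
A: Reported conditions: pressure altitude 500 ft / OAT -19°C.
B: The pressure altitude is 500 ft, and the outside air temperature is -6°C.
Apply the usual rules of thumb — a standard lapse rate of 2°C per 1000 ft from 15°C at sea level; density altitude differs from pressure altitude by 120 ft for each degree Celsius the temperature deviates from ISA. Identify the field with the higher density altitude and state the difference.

B by 1560 ft

A: ISA temp = 14°C, deviation -33°C, DA = 500 + 120 × (-33) = -3460 ft.
B: ISA temp = 14°C, deviation -20°C, DA = 500 + 120 × (-20) = -1900 ft.
B is higher by -1900 − (-3460) = 1560 ft.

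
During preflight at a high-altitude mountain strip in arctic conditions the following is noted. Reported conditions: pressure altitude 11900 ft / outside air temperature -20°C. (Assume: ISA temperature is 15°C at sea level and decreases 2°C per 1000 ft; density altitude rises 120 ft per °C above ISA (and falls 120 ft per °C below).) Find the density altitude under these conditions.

10556 ft

ISA temperature at 11900 ft = 15 − 2 × (11900/1000) = -8.8°C.
ISA deviation = -20 − (-8.8) = -11.2°C.
Density altitude = 11900 + 120 × (-11.2) = 11900 + (-1344) = 10556 ft.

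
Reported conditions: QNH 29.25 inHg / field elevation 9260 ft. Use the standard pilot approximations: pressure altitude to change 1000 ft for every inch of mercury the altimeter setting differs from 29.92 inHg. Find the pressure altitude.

Pressure correction = (29.92 − 29.25) × 1000 = +670 ft.
Pressure altitude = 9260 + (+670) = 9930 ft.

9930 ft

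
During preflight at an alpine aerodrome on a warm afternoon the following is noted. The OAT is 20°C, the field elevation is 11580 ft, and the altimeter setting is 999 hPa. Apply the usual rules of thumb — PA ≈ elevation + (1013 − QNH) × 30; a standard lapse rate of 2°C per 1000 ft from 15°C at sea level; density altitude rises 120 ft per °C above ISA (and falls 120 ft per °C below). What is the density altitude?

Pressure altitude = 11580 + (1013 − 999) × 30 = 11580 + (+420) = 12000 ft.
ISA temperature at 12000 ft = 15 − 2 × (12000/1000) = -9°C.
ISA deviation = 20 − (-9) = +29°C.
Density altitude = 12000 + 120 × (29) = 15480 ft.

15480 ft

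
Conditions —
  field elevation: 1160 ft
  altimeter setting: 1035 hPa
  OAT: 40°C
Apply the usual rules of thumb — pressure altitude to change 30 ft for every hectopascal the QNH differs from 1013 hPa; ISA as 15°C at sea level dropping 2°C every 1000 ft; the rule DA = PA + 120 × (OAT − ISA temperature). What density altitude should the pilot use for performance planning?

3620 ft

Pressure altitude = 1160 + (1013 − 1035) × 30 = 1160 + (-660) = 500 ft.
ISA temperature at 500 ft = 15 − 2 × (500/1000) = 14°C.
ISA deviation = 40 − 14 = +26°C.
Density altitude = 500 + 120 × (26) = 3620 ft.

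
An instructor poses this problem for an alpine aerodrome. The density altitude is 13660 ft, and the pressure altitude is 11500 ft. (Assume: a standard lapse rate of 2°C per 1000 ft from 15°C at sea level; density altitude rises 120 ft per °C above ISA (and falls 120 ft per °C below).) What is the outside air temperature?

Density altitude − pressure altitude = 13660 − 11500 = +2160 ft.
At 120 ft/°C that is an ISA deviation of 2160/120 = +18°C.
ISA temperature at 11500 ft = 15 − 2 × (11500/1000) = -8°C.
OAT = ISA + deviation = -8 + (+18) = 10°C.

10°C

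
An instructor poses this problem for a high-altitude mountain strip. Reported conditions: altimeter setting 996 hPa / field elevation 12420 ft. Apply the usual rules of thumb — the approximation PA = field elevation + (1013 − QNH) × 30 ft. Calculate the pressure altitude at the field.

Pressure correction = (1013 − 996) × 30 = +510 ft.
Pressure altitude = 12420 + (+510) = 12930 ft.

12930 ft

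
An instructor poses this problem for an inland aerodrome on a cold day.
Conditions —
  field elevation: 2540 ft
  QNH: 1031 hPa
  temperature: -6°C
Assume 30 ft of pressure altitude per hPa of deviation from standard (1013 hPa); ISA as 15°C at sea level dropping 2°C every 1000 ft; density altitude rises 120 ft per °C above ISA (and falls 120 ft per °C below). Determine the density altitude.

Pressure altitude = 2540 + (1013 − 1031) × 30 = 2540 + (-540) = 2000 ft.
ISA temperature at 2000 ft = 15 − 2 × (2000/1000) = 11°C.
ISA deviation = -6 − 11 = -17°C.
Density altitude = 2000 + 120 × (-17) = -40 ft.

-40 ft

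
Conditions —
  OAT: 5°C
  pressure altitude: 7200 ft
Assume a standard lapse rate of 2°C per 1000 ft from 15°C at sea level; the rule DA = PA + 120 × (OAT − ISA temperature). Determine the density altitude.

7728 ft

ISA temperature at 7200 ft = 15 − 2 × (7200/1000) = 0.6°C.
ISA deviation = 5 − 0.6 = +4.4°C.
Density altitude = 7200 + 120 × (4.4) = 7200 + (+528) = 7728 ft.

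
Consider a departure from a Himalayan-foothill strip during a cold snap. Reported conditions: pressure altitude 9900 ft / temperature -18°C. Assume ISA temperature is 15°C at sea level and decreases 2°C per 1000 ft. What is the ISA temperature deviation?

ISA-13.2°C

ISA temperature at 9900 ft = 15 − 2 × (9900/1000) = -4.8°C.
Deviation = OAT − ISA = -18 − (-4.8) = -13.2°C.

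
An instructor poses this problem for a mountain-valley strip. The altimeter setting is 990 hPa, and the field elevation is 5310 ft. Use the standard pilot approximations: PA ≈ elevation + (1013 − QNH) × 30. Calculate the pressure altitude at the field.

6000 ft

Pressure correction = (1013 − 990) × 30 = +690 ft.
Pressure altitude = 5310 + (+690) = 6000 ft.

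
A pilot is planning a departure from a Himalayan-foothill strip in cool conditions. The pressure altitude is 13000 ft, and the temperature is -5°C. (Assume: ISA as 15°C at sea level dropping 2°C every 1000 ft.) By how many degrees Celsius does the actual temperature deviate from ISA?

ISA+6°C

ISA temperature at 13000 ft = 15 − 2 × (13000/1000) = -11°C.
Deviation = OAT − ISA = -5 − (-11) = +6°C.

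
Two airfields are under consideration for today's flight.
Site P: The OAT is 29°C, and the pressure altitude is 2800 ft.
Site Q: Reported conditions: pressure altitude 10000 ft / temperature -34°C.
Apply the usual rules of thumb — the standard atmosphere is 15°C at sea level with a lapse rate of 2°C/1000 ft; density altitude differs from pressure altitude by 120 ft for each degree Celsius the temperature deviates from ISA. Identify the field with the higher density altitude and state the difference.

Site P: ISA temp = 9.4°C, deviation +19.6°C, DA = 2800 + 120 × 19.6 = 5152 ft.
Site Q: ISA temp = -5°C, deviation -29°C, DA = 10000 + 120 × (-29) = 6520 ft.
Site Q is higher by 6520 − 5152 = 1368 ft.

Site Q by 1368 ft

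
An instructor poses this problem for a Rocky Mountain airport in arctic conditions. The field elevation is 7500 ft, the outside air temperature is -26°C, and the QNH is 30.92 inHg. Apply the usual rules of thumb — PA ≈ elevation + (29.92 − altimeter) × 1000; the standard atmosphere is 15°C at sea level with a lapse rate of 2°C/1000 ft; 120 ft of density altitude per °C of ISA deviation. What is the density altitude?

3140 ft

Pressure altitude = 7500 + (29.92 − 30.92) × 1000 = 7500 + (-1000) = 6500 ft.
ISA temperature at 6500 ft = 15 − 2 × (6500/1000) = 2°C.
ISA deviation = -26 − 2 = -28°C.
Density altitude = 6500 + 120 × (-28) = 3140 ft.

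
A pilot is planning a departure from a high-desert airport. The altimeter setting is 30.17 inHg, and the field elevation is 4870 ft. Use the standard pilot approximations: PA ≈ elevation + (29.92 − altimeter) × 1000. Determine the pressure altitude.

4620 ft

Pressure correction = (29.92 − 30.17) × 1000 = -250 ft.
Pressure altitude = 4870 + (-250) = 4620 ft.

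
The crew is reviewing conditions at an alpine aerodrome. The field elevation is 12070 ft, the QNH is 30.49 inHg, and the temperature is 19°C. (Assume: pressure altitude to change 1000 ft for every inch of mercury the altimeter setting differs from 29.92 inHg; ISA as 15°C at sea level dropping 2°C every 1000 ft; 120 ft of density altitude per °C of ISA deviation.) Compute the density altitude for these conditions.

14740 ft

Pressure altitude = 12070 + (29.92 − 30.49) × 1000 = 12070 + (-570) = 11500 ft.
ISA temperature at 11500 ft = 15 − 2 × (11500/1000) = -8°C.
ISA deviation = 19 − (-8) = +27°C.
Density altitude = 11500 + 120 × (27) = 14740 ft.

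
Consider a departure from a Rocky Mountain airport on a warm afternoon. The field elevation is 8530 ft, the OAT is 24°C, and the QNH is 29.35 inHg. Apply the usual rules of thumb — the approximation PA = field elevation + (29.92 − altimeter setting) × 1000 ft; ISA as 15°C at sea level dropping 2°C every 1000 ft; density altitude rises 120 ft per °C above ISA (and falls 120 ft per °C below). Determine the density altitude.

12364 ft

Pressure altitude = 8530 + (29.92 − 29.35) × 1000 = 8530 + (+570) = 9100 ft.
ISA temperature at 9100 ft = 15 − 2 × (9100/1000) = -3.2°C.
ISA deviation = 24 − (-3.2) = +27.2°C.
Density altitude = 9100 + 120 × (27.2) = 12364 ft.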